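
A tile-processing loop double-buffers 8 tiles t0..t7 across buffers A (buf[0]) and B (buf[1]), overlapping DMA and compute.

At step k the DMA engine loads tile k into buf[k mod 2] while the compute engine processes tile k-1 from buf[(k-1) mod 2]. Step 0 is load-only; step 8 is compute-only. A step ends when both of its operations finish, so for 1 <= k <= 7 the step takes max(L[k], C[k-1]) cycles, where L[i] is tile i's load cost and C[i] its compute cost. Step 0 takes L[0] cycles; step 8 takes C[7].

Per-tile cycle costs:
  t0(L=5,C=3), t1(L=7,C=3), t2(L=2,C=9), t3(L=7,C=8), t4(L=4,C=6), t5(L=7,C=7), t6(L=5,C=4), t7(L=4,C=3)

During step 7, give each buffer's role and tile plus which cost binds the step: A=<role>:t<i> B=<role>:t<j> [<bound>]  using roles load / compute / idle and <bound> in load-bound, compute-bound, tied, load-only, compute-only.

k=0 load=t0/5c comp=- wait=5 total=5
k=1 load=t1/7c comp=t0/3c wait=7 total=12
k=2 load=t2/2c comp=t1/3c wait=3 total=15
k=3 load=t3/7c comp=t2/9c wait=9 total=24
k=4 load=t4/4c comp=t3/8c wait=8 total=32
k=5 load=t5/7c comp=t4/6c wait=7 total=39
k=6 load=t6/5c comp=t5/7c wait=7 total=46
k=7 load=t7/4c comp=t6/4c wait=4 total=50
k=8 load=- comp=t7/3c wait=3 total=53

step 7: A=compute:t6 B=load:t7 [tied]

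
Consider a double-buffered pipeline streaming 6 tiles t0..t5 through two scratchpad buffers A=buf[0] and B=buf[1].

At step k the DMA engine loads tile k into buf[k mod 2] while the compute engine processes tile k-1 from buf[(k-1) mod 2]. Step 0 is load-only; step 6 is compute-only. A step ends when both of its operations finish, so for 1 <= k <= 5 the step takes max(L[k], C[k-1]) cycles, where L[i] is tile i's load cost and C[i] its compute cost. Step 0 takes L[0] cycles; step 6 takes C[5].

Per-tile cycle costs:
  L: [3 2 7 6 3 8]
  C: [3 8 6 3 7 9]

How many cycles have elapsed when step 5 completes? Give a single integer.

end_cycle[5] = 31

k=0 load=t0/3c comp=- wait=3 total=3
k=1 load=t1/2c comp=t0/3c wait=3 total=6
k=2 load=t2/7c comp=t1/8c wait=8 total=14
k=3 load=t3/6c comp=t2/6c wait=6 total=20
k=4 load=t4/3c comp=t3/3c wait=3 total=23
k=5 load=t5/8c comp=t4/7c wait=8 total=31
k=6 load=- comp=t5/9c wait=9 total=40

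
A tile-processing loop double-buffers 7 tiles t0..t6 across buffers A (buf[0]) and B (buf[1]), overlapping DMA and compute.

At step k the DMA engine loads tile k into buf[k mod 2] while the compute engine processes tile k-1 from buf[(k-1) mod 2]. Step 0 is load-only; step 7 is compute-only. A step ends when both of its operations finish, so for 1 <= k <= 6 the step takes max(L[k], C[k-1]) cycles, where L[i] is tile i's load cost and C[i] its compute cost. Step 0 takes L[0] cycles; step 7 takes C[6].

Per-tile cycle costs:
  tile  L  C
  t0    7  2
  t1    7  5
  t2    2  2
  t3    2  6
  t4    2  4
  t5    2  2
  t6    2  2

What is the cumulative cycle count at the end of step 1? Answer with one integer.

step 0: L[0]=7 → dur=7, Σ=7 | A=load:t0 B=idle [load-only]
step 1: L[1]=7 C[0]=2 → dur=7, Σ=14 | A=compute:t0 B=load:t1 [load-bound]
step 2: L[2]=2 C[1]=5 → dur=5, Σ=19 | A=load:t2 B=compute:t1 [compute-bound]
step 3: L[3]=2 C[2]=2 → dur=2, Σ=21 | A=compute:t2 B=load:t3 [tied]
step 4: L[4]=2 C[3]=6 → dur=6, Σ=27 | A=load:t4 B=compute:t3 [compute-bound]
step 5: L[5]=2 C[4]=4 → dur=4, Σ=31 | A=compute:t4 B=load:t5 [compute-bound]
step 6: L[6]=2 C[5]=2 → dur=2, Σ=33 | A=load:t6 B=compute:t5 [tied]
step 7: C[6]=2 → dur=2, Σ=35 | A=compute:t6 B=idle [compute-only]

end_cycle[1] = 14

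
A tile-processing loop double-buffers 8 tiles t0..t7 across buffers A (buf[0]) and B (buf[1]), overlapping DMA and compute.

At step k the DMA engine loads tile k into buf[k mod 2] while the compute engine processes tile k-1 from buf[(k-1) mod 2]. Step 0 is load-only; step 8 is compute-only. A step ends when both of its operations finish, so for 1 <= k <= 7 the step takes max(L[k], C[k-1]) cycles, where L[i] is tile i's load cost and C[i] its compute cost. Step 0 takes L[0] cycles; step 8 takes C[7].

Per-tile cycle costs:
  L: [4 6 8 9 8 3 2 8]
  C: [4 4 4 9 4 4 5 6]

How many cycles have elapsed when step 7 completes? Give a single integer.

k=0 load=t0/4c comp=- wait=4 total=4
k=1 load=t1/6c comp=t0/4c wait=6 total=10
k=2 load=t2/8c comp=t1/4c wait=8 total=18
k=3 load=t3/9c comp=t2/4c wait=9 total=27
k=4 load=t4/8c comp=t3/9c wait=9 total=36
k=5 load=t5/3c comp=t4/4c wait=4 total=40
k=6 load=t6/2c comp=t5/4c wait=4 total=44
k=7 load=t7/8c comp=t6/5c wait=8 total=52
k=8 load=- comp=t7/6c wait=6 total=58

end_cycle[7] = 52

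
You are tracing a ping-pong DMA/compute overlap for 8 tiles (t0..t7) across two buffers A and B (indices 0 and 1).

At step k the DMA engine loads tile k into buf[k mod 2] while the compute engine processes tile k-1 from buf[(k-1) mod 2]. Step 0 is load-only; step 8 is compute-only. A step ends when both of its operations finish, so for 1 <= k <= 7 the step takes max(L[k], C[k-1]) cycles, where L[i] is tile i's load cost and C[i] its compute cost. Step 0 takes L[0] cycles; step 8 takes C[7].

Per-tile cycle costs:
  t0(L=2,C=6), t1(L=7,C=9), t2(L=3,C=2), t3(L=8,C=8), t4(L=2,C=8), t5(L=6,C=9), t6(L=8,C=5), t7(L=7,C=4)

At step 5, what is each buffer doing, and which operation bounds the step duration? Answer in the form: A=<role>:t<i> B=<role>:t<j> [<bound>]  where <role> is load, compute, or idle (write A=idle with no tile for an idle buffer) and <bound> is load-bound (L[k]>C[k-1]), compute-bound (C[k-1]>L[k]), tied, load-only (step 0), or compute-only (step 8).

step 5: A=compute:t4 B=load:t5 [compute-bound]

k=0 load=t0/2c comp=- wait=2 total=2
k=1 load=t1/7c comp=t0/6c wait=7 total=9
k=2 load=t2/3c comp=t1/9c wait=9 total=18
k=3 load=t3/8c comp=t2/2c wait=8 total=26
k=4 load=t4/2c comp=t3/8c wait=8 total=34
k=5 load=t5/6c comp=t4/8c wait=8 total=42
k=6 load=t6/8c comp=t5/9c wait=9 total=51
k=7 load=t7/7c comp=t6/5c wait=7 total=58
k=8 load=- comp=t7/4c wait=4 total=62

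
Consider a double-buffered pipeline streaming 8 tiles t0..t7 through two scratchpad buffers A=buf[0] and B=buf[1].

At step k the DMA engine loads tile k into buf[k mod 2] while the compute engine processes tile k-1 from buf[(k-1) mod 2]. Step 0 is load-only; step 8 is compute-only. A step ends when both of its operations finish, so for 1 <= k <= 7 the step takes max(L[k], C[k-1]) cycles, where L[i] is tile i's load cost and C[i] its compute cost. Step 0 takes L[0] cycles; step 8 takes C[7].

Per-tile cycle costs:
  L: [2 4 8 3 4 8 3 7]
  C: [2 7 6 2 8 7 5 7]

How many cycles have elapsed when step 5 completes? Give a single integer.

k=0 load=t0/2c comp=- wait=2 total=2
k=1 load=t1/4c comp=t0/2c wait=4 total=6
k=2 load=t2/8c comp=t1/7c wait=8 total=14
k=3 load=t3/3c comp=t2/6c wait=6 total=20
k=4 load=t4/4c comp=t3/2c wait=4 total=24
k=5 load=t5/8c comp=t4/8c wait=8 total=32
k=6 load=t6/3c comp=t5/7c wait=7 total=39
k=7 load=t7/7c comp=t6/5c wait=7 total=46
k=8 load=- comp=t7/7c wait=7 total=53

end_cycle[5] = 32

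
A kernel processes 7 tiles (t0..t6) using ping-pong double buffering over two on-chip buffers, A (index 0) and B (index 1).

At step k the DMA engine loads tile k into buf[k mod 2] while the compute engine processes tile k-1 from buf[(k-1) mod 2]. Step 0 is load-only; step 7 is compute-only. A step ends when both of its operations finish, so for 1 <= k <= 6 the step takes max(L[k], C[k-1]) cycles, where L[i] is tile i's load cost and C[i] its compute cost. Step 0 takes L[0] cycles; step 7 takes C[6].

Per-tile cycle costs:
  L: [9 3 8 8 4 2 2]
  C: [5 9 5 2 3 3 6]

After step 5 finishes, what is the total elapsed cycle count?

end_cycle[5] = 38

  0. 9=9c; end=9; A:t0 B:-
  1. max(3,5)=5c; end=14; A:t0 B:t1
  2. max(8,9)=9c; end=23; A:t2 B:t1
  3. max(8,5)=8c; end=31; A:t2 B:t3
  4. max(4,2)=4c; end=35; A:t4 B:t3
  5. max(2,3)=3c; end=38; A:t4 B:t5
  6. max(2,3)=3c; end=41; A:t6 B:t5
  7. 6=6c; end=47; A:t6 B:t5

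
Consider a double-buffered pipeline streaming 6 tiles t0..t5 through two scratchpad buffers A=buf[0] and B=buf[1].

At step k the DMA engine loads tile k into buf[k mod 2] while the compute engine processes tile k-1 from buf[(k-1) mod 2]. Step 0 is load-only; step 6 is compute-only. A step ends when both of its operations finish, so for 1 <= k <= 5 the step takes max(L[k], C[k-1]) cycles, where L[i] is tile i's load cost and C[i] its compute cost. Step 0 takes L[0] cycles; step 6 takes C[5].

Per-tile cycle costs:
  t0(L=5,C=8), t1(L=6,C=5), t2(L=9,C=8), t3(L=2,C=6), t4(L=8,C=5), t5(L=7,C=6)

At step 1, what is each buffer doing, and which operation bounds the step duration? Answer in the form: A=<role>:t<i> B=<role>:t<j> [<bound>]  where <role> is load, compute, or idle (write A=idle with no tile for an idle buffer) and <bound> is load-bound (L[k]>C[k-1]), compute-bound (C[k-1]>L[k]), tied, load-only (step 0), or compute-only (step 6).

step 1: A=compute:t0 B=load:t1 [compute-bound]

step 0: L[0]=5 → dur=5, Σ=5 | A=load:t0 B=idle [load-only]
step 1: L[1]=6 C[0]=8 → dur=8, Σ=13 | A=compute:t0 B=load:t1 [compute-bound]
step 2: L[2]=9 C[1]=5 → dur=9, Σ=22 | A=load:t2 B=compute:t1 [load-bound]
step 3: L[3]=2 C[2]=8 → dur=8, Σ=30 | A=compute:t2 B=load:t3 [compute-bound]
step 4: L[4]=8 C[3]=6 → dur=8, Σ=38 | A=load:t4 B=compute:t3 [load-bound]
step 5: L[5]=7 C[4]=5 → dur=7, Σ=45 | A=compute:t4 B=load:t5 [load-bound]
step 6: C[5]=6 → dur=6, Σ=51 | A=idle B=compute:t5 [compute-only]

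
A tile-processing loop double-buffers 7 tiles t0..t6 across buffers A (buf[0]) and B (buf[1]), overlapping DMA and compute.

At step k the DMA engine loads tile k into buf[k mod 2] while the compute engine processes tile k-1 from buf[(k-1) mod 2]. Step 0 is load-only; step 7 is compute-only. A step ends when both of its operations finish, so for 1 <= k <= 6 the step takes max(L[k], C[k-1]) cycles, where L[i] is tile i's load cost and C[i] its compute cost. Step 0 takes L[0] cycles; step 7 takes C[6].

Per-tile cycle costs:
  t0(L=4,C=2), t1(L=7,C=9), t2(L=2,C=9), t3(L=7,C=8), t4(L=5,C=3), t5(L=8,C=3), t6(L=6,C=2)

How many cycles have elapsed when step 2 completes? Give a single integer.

k=0 load=t0/4c comp=- wait=4 total=4
k=1 load=t1/7c comp=t0/2c wait=7 total=11
k=2 load=t2/2c comp=t1/9c wait=9 total=20
k=3 load=t3/7c comp=t2/9c wait=9 total=29
k=4 load=t4/5c comp=t3/8c wait=8 total=37
k=5 load=t5/8c comp=t4/3c wait=8 total=45
k=6 load=t6/6c comp=t5/3c wait=6 total=51
k=7 load=- comp=t6/2c wait=2 total=53

end_cycle[2] = 20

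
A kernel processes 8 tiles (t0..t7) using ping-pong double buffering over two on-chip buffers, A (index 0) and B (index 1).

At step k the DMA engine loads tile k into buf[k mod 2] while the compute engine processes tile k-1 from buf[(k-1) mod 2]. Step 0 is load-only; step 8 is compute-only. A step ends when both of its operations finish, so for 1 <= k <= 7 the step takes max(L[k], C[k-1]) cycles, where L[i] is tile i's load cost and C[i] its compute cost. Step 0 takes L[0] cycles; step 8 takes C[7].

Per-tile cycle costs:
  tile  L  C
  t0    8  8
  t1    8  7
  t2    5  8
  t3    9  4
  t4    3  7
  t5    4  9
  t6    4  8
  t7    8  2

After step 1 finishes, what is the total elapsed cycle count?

[0] DMA t0→A (8c) ∥ CU idle ⇒ 8c, clock 8
[1] DMA t1→B (8c) ∥ CU A:t0 (8c) ⇒ 8c, clock 16
[2] DMA t2→A (5c) ∥ CU B:t1 (7c) ⇒ 7c, clock 23
[3] DMA t3→B (9c) ∥ CU A:t2 (8c) ⇒ 9c, clock 32
[4] DMA t4→A (3c) ∥ CU B:t3 (4c) ⇒ 4c, clock 36
[5] DMA t5→B (4c) ∥ CU A:t4 (7c) ⇒ 7c, clock 43
[6] DMA t6→A (4c) ∥ CU B:t5 (9c) ⇒ 9c, clock 52
[7] DMA t7→B (8c) ∥ CU A:t6 (8c) ⇒ 8c, clock 60
[8] DMA idle ∥ CU B:t7 (2c) ⇒ 2c, clock 62

end_cycle[1] = 16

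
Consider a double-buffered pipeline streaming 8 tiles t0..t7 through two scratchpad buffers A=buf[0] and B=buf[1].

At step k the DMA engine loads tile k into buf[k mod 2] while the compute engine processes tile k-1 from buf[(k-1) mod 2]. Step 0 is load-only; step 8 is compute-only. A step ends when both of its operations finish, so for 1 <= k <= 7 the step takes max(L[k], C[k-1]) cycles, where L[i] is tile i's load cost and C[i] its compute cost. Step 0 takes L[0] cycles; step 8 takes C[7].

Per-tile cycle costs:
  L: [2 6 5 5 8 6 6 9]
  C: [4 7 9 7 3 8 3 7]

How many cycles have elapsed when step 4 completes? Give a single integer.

end_cycle[4] = 32

k=0 load=t0/2c comp=- wait=2 total=2
k=1 load=t1/6c comp=t0/4c wait=6 total=8
k=2 load=t2/5c comp=t1/7c wait=7 total=15
k=3 load=t3/5c comp=t2/9c wait=9 total=24
k=4 load=t4/8c comp=t3/7c wait=8 total=32
k=5 load=t5/6c comp=t4/3c wait=6 total=38
k=6 load=t6/6c comp=t5/8c wait=8 total=46
k=7 load=t7/9c comp=t6/3c wait=9 total=55
k=8 load=- comp=t7/7c wait=7 total=62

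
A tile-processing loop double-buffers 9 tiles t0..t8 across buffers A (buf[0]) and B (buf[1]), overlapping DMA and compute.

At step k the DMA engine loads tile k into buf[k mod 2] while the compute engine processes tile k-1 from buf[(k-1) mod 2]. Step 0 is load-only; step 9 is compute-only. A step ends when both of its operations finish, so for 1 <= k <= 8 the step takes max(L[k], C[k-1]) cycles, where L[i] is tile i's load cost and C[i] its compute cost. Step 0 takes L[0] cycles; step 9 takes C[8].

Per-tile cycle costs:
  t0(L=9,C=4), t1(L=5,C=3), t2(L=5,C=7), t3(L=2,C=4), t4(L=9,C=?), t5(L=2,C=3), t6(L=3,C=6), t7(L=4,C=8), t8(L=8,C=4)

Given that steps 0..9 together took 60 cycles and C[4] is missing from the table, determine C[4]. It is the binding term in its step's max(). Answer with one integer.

C[4] = 4

step 0: dur = L[0]=9 = 9
step 1: dur = max(L[1]=5, C[0]=4) = 5
step 2: dur = max(L[2]=5, C[1]=3) = 5
step 3: dur = max(L[3]=2, C[2]=7) = 7
step 4: dur = max(L[4]=9, C[3]=4) = 9
step 5: dur = max(L[5]=2, C[4]=?) = C[4]  (unknown; binding)
step 6: dur = max(L[6]=3, C[5]=3) = 3
step 7: dur = max(L[7]=4, C[6]=6) = 6
step 8: dur = max(L[8]=8, C[7]=8) = 8
step 9: dur = C[8]=4 = 4
sum of known step durations = 56
dur[5] = total - known = 60 - 56 = 4
C[4] is the binding max in step 5, so C[4] = dur[5] = 4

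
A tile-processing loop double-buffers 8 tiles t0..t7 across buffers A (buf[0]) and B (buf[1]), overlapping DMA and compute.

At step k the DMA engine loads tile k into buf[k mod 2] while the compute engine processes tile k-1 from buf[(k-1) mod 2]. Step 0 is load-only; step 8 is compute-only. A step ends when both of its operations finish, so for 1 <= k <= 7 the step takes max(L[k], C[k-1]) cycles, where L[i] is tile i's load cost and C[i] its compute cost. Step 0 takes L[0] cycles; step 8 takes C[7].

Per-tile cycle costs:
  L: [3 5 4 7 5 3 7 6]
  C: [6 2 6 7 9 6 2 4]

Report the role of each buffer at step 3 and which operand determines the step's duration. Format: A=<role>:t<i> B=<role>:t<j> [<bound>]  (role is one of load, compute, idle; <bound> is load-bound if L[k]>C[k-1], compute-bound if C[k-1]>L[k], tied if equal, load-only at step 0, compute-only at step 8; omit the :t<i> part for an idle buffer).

step 3: A=compute:t2 B=load:t3 [load-bound]

step 0: L[0]=3 → dur=3, Σ=3 | A=load:t0 B=idle [load-only]
step 1: L[1]=5 C[0]=6 → dur=6, Σ=9 | A=compute:t0 B=load:t1 [compute-bound]
step 2: L[2]=4 C[1]=2 → dur=4, Σ=13 | A=load:t2 B=compute:t1 [load-bound]
step 3: L[3]=7 C[2]=6 → dur=7, Σ=20 | A=compute:t2 B=load:t3 [load-bound]
step 4: L[4]=5 C[3]=7 → dur=7, Σ=27 | A=load:t4 B=compute:t3 [compute-bound]
step 5: L[5]=3 C[4]=9 → dur=9, Σ=36 | A=compute:t4 B=load:t5 [compute-bound]
step 6: L[6]=7 C[5]=6 → dur=7, Σ=43 | A=load:t6 B=compute:t5 [load-bound]
step 7: L[7]=6 C[6]=2 → dur=6, Σ=49 | A=compute:t6 B=load:t7 [load-bound]
step 8: C[7]=4 → dur=4, Σ=53 | A=idle B=compute:t7 [compute-only]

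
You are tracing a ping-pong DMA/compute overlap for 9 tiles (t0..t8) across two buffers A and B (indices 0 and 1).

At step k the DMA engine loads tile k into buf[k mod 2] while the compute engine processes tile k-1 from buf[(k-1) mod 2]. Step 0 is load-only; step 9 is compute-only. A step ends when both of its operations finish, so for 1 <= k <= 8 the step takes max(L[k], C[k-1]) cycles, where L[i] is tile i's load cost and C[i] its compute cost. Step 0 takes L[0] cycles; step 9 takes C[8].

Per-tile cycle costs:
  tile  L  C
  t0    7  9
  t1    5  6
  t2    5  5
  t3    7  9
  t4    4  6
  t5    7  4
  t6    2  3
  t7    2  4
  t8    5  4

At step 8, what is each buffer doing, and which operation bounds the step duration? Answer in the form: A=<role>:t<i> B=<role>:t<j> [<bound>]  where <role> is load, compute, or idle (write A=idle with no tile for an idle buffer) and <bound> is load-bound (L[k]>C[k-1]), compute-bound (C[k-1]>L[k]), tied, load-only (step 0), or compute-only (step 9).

[0] DMA t0→A (7c) ∥ CU idle ⇒ 7c, clock 7
[1] DMA t1→B (5c) ∥ CU A:t0 (9c) ⇒ 9c, clock 16
[2] DMA t2→A (5c) ∥ CU B:t1 (6c) ⇒ 6c, clock 22
[3] DMA t3→B (7c) ∥ CU A:t2 (5c) ⇒ 7c, clock 29
[4] DMA t4→A (4c) ∥ CU B:t3 (9c) ⇒ 9c, clock 38
[5] DMA t5→B (7c) ∥ CU A:t4 (6c) ⇒ 7c, clock 45
[6] DMA t6→A (2c) ∥ CU B:t5 (4c) ⇒ 4c, clock 49
[7] DMA t7→B (2c) ∥ CU A:t6 (3c) ⇒ 3c, clock 52
[8] DMA t8→A (5c) ∥ CU B:t7 (4c) ⇒ 5c, clock 57
[9] DMA idle ∥ CU A:t8 (4c) ⇒ 4c, clock 61

step 8: A=load:t8 B=compute:t7 [load-bound]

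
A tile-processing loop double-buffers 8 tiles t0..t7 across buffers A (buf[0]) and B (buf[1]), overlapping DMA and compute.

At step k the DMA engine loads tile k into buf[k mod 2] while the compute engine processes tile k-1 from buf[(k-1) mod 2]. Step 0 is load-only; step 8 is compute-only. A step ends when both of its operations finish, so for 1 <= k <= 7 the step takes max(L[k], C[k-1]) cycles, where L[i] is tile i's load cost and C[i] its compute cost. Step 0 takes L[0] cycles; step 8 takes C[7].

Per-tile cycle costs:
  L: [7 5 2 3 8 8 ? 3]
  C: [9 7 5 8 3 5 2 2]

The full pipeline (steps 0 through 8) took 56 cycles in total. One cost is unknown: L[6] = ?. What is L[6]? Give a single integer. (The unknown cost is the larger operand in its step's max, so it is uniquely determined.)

step 0: dur = L[0]=7 = 7
step 1: dur = max(L[1]=5, C[0]=9) = 9
step 2: dur = max(L[2]=2, C[1]=7) = 7
step 3: dur = max(L[3]=3, C[2]=5) = 5
step 4: dur = max(L[4]=8, C[3]=8) = 8
step 5: dur = max(L[5]=8, C[4]=3) = 8
step 6: dur = max(L[6]=?, C[5]=5) = L[6]  (unknown; binding)
step 7: dur = max(L[7]=3, C[6]=2) = 3
step 8: dur = C[7]=2 = 2
sum of known step durations = 49
dur[6] = total - known = 56 - 49 = 7
L[6] is the binding max in step 6, so L[6] = dur[6] = 7

L[6] = 7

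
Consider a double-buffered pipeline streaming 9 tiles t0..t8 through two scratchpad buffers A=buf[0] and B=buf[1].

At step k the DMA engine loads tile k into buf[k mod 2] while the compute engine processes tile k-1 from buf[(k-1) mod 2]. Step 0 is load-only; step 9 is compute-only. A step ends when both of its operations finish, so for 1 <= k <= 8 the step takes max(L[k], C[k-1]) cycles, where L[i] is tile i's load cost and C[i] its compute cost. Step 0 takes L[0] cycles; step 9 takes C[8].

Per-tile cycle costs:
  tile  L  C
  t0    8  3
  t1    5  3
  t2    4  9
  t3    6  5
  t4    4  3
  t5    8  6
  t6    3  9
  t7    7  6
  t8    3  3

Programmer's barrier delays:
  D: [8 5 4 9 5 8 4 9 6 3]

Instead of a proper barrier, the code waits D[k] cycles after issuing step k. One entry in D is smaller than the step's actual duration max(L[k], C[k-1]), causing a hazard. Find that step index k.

hazard at step 6

k=0 barrier L[0]=8→8c, D[0]=8 ok
k=1 barrier max(L[1]=5,C[0]=3)→5c, D[1]=5 ok
k=2 barrier max(L[2]=4,C[1]=3)→4c, D[2]=4 ok
k=3 barrier max(L[3]=6,C[2]=9)→9c, D[3]=9 ok
k=4 barrier max(L[4]=4,C[3]=5)→5c, D[4]=5 ok
k=5 barrier max(L[5]=8,C[4]=3)→8c, D[5]=8 ok
k=6 barrier max(L[6]=3,C[5]=6)→6c, D[6]=4 SHORT
k=7 barrier max(L[7]=7,C[6]=9)→9c, D[7]=9 ok
k=8 barrier max(L[8]=3,C[7]=6)→6c, D[8]=6 ok
k=9 barrier C[8]=3→3c, D[9]=3 ok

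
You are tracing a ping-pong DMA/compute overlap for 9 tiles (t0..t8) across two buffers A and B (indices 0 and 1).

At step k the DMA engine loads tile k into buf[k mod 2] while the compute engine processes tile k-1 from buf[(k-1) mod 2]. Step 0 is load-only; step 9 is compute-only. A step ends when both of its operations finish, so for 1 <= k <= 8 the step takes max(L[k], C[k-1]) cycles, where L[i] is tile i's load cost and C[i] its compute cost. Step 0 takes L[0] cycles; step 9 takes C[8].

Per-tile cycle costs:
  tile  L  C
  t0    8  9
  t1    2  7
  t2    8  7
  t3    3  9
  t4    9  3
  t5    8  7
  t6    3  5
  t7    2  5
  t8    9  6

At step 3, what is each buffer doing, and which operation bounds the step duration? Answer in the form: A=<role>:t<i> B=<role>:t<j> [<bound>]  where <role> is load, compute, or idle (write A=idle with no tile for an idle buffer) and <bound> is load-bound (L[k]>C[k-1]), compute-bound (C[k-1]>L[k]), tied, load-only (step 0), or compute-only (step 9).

step 3: A=compute:t2 B=load:t3 [compute-bound]

[0] DMA t0→A (8c) ∥ CU idle ⇒ 8c, clock 8
[1] DMA t1→B (2c) ∥ CU A:t0 (9c) ⇒ 9c, clock 17
[2] DMA t2→A (8c) ∥ CU B:t1 (7c) ⇒ 8c, clock 25
[3] DMA t3→B (3c) ∥ CU A:t2 (7c) ⇒ 7c, clock 32
[4] DMA t4→A (9c) ∥ CU B:t3 (9c) ⇒ 9c, clock 41
[5] DMA t5→B (8c) ∥ CU A:t4 (3c) ⇒ 8c, clock 49
[6] DMA t6→A (3c) ∥ CU B:t5 (7c) ⇒ 7c, clock 56
[7] DMA t7→B (2c) ∥ CU A:t6 (5c) ⇒ 5c, clock 61
[8] DMA t8→A (9c) ∥ CU B:t7 (5c) ⇒ 9c, clock 70
[9] DMA idle ∥ CU A:t8 (6c) ⇒ 6c, clock 76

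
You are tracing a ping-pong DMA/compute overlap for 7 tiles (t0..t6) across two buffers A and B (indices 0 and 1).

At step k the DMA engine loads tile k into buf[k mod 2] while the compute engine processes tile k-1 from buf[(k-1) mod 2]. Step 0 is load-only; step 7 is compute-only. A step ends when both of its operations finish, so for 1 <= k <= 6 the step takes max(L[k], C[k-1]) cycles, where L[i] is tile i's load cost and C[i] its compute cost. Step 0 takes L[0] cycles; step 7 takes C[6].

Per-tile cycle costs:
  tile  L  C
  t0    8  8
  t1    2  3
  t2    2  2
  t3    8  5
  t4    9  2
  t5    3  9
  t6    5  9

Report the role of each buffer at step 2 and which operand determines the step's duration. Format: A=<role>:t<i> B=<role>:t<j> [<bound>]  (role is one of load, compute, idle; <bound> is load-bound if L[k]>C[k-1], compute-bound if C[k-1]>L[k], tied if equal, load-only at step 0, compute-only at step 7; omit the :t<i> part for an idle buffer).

step 2: A=load:t2 B=compute:t1 [compute-bound]

[0] DMA t0→A (8c) ∥ CU idle ⇒ 8c, clock 8
[1] DMA t1→B (2c) ∥ CU A:t0 (8c) ⇒ 8c, clock 16
[2] DMA t2→A (2c) ∥ CU B:t1 (3c) ⇒ 3c, clock 19
[3] DMA t3→B (8c) ∥ CU A:t2 (2c) ⇒ 8c, clock 27
[4] DMA t4→A (9c) ∥ CU B:t3 (5c) ⇒ 9c, clock 36
[5] DMA t5→B (3c) ∥ CU A:t4 (2c) ⇒ 3c, clock 39
[6] DMA t6→A (5c) ∥ CU B:t5 (9c) ⇒ 9c, clock 48
[7] DMA idle ∥ CU A:t6 (9c) ⇒ 9c, clock 57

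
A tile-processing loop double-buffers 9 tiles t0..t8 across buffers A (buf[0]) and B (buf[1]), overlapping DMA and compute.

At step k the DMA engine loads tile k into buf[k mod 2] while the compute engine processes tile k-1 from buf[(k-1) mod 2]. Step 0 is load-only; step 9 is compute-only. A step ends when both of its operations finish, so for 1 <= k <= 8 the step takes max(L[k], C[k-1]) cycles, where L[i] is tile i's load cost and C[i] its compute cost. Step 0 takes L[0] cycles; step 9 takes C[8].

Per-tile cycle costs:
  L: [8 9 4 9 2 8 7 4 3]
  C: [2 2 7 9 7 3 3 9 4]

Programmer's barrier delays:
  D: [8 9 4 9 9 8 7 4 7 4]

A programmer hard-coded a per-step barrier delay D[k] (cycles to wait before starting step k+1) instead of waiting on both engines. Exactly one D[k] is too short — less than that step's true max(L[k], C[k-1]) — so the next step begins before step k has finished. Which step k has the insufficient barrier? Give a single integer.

hazard at step 8

[0] required=L[0]=8=8 vs D=8 ok
[1] required=max(L[1]=9,C[0]=2)=9 vs D=9 ok
[2] required=max(L[2]=4,C[1]=2)=4 vs D=4 ok
[3] required=max(L[3]=9,C[2]=7)=9 vs D=9 ok
[4] required=max(L[4]=2,C[3]=9)=9 vs D=9 ok
[5] required=max(L[5]=8,C[4]=7)=8 vs D=8 ok
[6] required=max(L[6]=7,C[5]=3)=7 vs D=7 ok
[7] required=max(L[7]=4,C[6]=3)=4 vs D=4 ok
[8] required=max(L[8]=3,C[7]=9)=9 vs D=7 SHORT
[9] required=C[8]=4=4 vs D=4 ok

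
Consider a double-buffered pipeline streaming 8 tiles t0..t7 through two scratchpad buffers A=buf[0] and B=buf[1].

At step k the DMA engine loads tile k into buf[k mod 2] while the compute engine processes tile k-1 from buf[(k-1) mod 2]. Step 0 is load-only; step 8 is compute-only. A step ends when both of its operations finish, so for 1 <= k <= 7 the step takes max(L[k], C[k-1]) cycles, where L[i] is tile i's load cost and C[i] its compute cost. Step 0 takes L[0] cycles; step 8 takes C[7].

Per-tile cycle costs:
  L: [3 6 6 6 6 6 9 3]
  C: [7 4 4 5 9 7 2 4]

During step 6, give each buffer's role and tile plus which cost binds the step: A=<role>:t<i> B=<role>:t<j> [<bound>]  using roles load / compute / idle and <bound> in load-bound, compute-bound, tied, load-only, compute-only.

step 6: A=load:t6 B=compute:t5 [load-bound]

[0] DMA t0→A (3c) ∥ CU idle ⇒ 3c, clock 3
[1] DMA t1→B (6c) ∥ CU A:t0 (7c) ⇒ 7c, clock 10
[2] DMA t2→A (6c) ∥ CU B:t1 (4c) ⇒ 6c, clock 16
[3] DMA t3→B (6c) ∥ CU A:t2 (4c) ⇒ 6c, clock 22
[4] DMA t4→A (6c) ∥ CU B:t3 (5c) ⇒ 6c, clock 28
[5] DMA t5→B (6c) ∥ CU A:t4 (9c) ⇒ 9c, clock 37
[6] DMA t6→A (9c) ∥ CU B:t5 (7c) ⇒ 9c, clock 46
[7] DMA t7→B (3c) ∥ CU A:t6 (2c) ⇒ 3c, clock 49
[8] DMA idle ∥ CU B:t7 (4c) ⇒ 4c, clock 53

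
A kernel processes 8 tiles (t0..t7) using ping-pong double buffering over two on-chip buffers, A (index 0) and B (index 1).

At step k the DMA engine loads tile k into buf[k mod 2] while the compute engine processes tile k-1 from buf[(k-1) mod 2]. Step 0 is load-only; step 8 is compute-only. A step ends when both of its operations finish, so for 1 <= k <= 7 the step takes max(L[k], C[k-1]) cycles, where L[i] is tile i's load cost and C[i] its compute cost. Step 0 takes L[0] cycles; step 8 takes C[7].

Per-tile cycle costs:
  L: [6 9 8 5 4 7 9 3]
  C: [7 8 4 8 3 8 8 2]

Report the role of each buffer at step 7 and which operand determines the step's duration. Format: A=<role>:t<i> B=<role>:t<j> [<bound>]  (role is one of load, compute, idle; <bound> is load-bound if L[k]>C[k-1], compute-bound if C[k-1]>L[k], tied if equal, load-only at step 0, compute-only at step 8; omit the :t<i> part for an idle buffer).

step 7: A=compute:t6 B=load:t7 [compute-bound]

  0. 6=6c; end=6; A:t0 B:-
  1. max(9,7)=9c; end=15; A:t0 B:t1
  2. max(8,8)=8c; end=23; A:t2 B:t1
  3. max(5,4)=5c; end=28; A:t2 B:t3
  4. max(4,8)=8c; end=36; A:t4 B:t3
  5. max(7,3)=7c; end=43; A:t4 B:t5
  6. max(9,8)=9c; end=52; A:t6 B:t5
  7. max(3,8)=8c; end=60; A:t6 B:t7
  8. 2=2c; end=62; A:t6 B:t7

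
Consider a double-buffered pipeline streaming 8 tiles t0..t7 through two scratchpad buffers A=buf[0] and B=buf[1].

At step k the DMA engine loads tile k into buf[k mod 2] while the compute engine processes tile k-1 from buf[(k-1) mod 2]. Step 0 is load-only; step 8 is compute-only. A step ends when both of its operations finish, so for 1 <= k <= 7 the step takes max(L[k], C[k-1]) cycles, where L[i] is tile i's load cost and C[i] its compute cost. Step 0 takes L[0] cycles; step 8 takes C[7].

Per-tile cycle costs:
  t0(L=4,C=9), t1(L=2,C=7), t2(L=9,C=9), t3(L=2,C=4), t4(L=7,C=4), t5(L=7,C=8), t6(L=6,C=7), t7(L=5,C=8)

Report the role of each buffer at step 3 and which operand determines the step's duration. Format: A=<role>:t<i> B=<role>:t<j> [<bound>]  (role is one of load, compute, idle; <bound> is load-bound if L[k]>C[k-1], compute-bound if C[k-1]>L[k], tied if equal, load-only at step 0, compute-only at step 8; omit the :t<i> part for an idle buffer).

  0. 4=4c; end=4; A:t0 B:-
  1. max(2,9)=9c; end=13; A:t0 B:t1
  2. max(9,7)=9c; end=22; A:t2 B:t1
  3. max(2,9)=9c; end=31; A:t2 B:t3
  4. max(7,4)=7c; end=38; A:t4 B:t3
  5. max(7,4)=7c; end=45; A:t4 B:t5
  6. max(6,8)=8c; end=53; A:t6 B:t5
  7. max(5,7)=7c; end=60; A:t6 B:t7
  8. 8=8c; end=68; A:t6 B:t7

step 3: A=compute:t2 B=load:t3 [compute-bound]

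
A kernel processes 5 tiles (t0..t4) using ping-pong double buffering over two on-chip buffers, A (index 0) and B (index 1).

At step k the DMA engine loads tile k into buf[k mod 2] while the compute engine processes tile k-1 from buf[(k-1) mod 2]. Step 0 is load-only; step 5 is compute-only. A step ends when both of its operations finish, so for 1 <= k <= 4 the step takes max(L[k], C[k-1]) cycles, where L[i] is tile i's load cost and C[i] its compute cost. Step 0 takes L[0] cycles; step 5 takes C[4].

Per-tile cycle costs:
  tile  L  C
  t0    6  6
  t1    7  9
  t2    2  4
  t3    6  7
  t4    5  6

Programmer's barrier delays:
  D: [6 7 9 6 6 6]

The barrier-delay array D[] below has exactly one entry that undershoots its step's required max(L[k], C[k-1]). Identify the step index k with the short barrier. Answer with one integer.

step 0: need L[0]=6 = 6; D[0]=6 ok
step 1: need max(L[1]=7,C[0]=6) = 7; D[1]=7 ok
step 2: need max(L[2]=2,C[1]=9) = 9; D[2]=9 ok
step 3: need max(L[3]=6,C[2]=4) = 6; D[3]=6 ok
step 4: need max(L[4]=5,C[3]=7) = 7; D[4]=6 SHORT
step 5: need C[4]=6 = 6; D[5]=6 ok

hazard at step 4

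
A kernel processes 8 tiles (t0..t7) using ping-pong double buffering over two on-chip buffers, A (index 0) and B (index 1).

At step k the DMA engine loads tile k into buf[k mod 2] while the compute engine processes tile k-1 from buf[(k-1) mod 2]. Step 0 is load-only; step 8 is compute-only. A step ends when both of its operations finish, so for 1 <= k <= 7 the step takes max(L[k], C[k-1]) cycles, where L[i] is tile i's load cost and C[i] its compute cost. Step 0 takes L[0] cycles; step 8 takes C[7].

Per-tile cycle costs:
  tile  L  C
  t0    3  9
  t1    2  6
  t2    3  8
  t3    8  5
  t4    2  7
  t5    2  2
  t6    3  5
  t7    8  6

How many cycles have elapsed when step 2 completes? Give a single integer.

end_cycle[2] = 18

step 0: L[0]=3 → dur=3, Σ=3 | A=load:t0 B=idle [load-only]
step 1: L[1]=2 C[0]=9 → dur=9, Σ=12 | A=compute:t0 B=load:t1 [compute-bound]
step 2: L[2]=3 C[1]=6 → dur=6, Σ=18 | A=load:t2 B=compute:t1 [compute-bound]
step 3: L[3]=8 C[2]=8 → dur=8, Σ=26 | A=compute:t2 B=load:t3 [tied]
step 4: L[4]=2 C[3]=5 → dur=5, Σ=31 | A=load:t4 B=compute:t3 [compute-bound]
step 5: L[5]=2 C[4]=7 → dur=7, Σ=38 | A=compute:t4 B=load:t5 [compute-bound]
step 6: L[6]=3 C[5]=2 → dur=3, Σ=41 | A=load:t6 B=compute:t5 [load-bound]
step 7: L[7]=8 C[6]=5 → dur=8, Σ=49 | A=compute:t6 B=load:t7 [load-bound]
step 8: C[7]=6 → dur=6, Σ=55 | A=idle B=compute:t7 [compute-only]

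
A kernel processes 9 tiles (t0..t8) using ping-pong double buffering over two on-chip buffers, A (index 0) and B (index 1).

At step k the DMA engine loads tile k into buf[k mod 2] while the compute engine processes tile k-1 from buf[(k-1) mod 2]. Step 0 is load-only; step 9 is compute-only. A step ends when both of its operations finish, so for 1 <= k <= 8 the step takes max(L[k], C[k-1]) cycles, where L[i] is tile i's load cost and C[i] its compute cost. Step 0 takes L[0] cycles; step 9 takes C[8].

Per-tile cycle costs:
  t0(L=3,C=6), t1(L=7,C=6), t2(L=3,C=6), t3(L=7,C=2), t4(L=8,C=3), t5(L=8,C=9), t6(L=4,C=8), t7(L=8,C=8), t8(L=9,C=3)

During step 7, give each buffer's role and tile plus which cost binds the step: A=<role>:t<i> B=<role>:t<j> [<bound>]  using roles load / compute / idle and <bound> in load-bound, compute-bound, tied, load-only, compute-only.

step 7: A=compute:t6 B=load:t7 [tied]

step 0: L[0]=3 → dur=3, Σ=3 | A=load:t0 B=idle [load-only]
step 1: L[1]=7 C[0]=6 → dur=7, Σ=10 | A=compute:t0 B=load:t1 [load-bound]
step 2: L[2]=3 C[1]=6 → dur=6, Σ=16 | A=load:t2 B=compute:t1 [compute-bound]
step 3: L[3]=7 C[2]=6 → dur=7, Σ=23 | A=compute:t2 B=load:t3 [load-bound]
step 4: L[4]=8 C[3]=2 → dur=8, Σ=31 | A=load:t4 B=compute:t3 [load-bound]
step 5: L[5]=8 C[4]=3 → dur=8, Σ=39 | A=compute:t4 B=load:t5 [load-bound]
step 6: L[6]=4 C[5]=9 → dur=9, Σ=48 | A=load:t6 B=compute:t5 [compute-bound]
step 7: L[7]=8 C[6]=8 → dur=8, Σ=56 | A=compute:t6 B=load:t7 [tied]
step 8: L[8]=9 C[7]=8 → dur=9, Σ=65 | A=load:t8 B=compute:t7 [load-bound]
step 9: C[8]=3 → dur=3, Σ=68 | A=compute:t8 B=idle [compute-only]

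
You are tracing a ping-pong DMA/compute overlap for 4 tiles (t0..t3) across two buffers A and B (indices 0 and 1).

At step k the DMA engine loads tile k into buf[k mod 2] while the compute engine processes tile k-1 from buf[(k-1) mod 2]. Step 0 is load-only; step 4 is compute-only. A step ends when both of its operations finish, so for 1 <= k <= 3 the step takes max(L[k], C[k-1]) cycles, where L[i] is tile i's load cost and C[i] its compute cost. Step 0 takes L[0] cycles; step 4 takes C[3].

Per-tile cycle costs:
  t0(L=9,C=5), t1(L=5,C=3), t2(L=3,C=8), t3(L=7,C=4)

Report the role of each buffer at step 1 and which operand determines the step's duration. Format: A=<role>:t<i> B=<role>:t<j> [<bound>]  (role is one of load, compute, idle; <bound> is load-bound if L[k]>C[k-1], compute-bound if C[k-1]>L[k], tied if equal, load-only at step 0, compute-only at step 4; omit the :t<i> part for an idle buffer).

  0. 9=9c; end=9; A:t0 B:-
  1. max(5,5)=5c; end=14; A:t0 B:t1
  2. max(3,3)=3c; end=17; A:t2 B:t1
  3. max(7,8)=8c; end=25; A:t2 B:t3
  4. 4=4c; end=29; A:t2 B:t3

step 1: A=compute:t0 B=load:t1 [tied]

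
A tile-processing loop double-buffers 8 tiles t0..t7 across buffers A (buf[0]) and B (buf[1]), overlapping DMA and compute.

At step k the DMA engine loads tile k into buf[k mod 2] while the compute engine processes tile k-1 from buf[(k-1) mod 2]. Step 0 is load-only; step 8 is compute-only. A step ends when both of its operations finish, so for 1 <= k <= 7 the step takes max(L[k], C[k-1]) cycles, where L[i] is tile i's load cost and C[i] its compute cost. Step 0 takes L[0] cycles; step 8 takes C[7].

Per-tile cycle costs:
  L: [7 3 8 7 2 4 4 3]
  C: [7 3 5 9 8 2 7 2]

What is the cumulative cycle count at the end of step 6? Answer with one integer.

end_cycle[6] = 50

[0] DMA t0→A (7c) ∥ CU idle ⇒ 7c, clock 7
[1] DMA t1→B (3c) ∥ CU A:t0 (7c) ⇒ 7c, clock 14
[2] DMA t2→A (8c) ∥ CU B:t1 (3c) ⇒ 8c, clock 22
[3] DMA t3→B (7c) ∥ CU A:t2 (5c) ⇒ 7c, clock 29
[4] DMA t4→A (2c) ∥ CU B:t3 (9c) ⇒ 9c, clock 38
[5] DMA t5→B (4c) ∥ CU A:t4 (8c) ⇒ 8c, clock 46
[6] DMA t6→A (4c) ∥ CU B:t5 (2c) ⇒ 4c, clock 50
[7] DMA t7→B (3c) ∥ CU A:t6 (7c) ⇒ 7c, clock 57
[8] DMA idle ∥ CU B:t7 (2c) ⇒ 2c, clock 59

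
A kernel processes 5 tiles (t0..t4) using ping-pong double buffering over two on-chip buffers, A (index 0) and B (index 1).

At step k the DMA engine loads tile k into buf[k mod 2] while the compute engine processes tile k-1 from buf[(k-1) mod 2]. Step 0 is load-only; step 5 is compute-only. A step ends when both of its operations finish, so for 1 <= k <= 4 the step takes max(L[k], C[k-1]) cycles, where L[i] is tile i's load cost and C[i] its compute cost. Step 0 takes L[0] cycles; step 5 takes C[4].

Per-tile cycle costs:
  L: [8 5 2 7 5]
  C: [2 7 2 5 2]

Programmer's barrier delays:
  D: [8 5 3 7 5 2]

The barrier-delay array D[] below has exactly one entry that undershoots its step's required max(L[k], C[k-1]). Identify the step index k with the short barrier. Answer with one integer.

step 0: need L[0]=8 = 8; D[0]=8 ok
step 1: need max(L[1]=5,C[0]=2) = 5; D[1]=5 ok
step 2: need max(L[2]=2,C[1]=7) = 7; D[2]=3 SHORT
step 3: need max(L[3]=7,C[2]=2) = 7; D[3]=7 ok
step 4: need max(L[4]=5,C[3]=5) = 5; D[4]=5 ok
step 5: need C[4]=2 = 2; D[5]=2 ok

hazard at step 2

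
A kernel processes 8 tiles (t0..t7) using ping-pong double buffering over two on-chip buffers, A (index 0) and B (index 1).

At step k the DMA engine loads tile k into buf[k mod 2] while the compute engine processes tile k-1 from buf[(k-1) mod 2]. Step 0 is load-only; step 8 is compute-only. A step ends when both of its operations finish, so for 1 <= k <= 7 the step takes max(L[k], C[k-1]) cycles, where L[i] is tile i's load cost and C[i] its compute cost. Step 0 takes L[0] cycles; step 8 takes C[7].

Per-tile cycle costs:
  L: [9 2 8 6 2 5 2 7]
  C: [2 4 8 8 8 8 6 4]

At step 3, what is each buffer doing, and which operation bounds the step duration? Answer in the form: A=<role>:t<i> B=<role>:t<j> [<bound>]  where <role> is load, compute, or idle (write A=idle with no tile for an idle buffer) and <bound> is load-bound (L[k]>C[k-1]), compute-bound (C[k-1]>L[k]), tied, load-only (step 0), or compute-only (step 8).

[0] DMA t0→A (9c) ∥ CU idle ⇒ 9c, clock 9
[1] DMA t1→B (2c) ∥ CU A:t0 (2c) ⇒ 2c, clock 11
[2] DMA t2→A (8c) ∥ CU B:t1 (4c) ⇒ 8c, clock 19
[3] DMA t3→B (6c) ∥ CU A:t2 (8c) ⇒ 8c, clock 27
[4] DMA t4→A (2c) ∥ CU B:t3 (8c) ⇒ 8c, clock 35
[5] DMA t5→B (5c) ∥ CU A:t4 (8c) ⇒ 8c, clock 43
[6] DMA t6→A (2c) ∥ CU B:t5 (8c) ⇒ 8c, clock 51
[7] DMA t7→B (7c) ∥ CU A:t6 (6c) ⇒ 7c, clock 58
[8] DMA idle ∥ CU B:t7 (4c) ⇒ 4c, clock 62

step 3: A=compute:t2 B=load:t3 [compute-bound]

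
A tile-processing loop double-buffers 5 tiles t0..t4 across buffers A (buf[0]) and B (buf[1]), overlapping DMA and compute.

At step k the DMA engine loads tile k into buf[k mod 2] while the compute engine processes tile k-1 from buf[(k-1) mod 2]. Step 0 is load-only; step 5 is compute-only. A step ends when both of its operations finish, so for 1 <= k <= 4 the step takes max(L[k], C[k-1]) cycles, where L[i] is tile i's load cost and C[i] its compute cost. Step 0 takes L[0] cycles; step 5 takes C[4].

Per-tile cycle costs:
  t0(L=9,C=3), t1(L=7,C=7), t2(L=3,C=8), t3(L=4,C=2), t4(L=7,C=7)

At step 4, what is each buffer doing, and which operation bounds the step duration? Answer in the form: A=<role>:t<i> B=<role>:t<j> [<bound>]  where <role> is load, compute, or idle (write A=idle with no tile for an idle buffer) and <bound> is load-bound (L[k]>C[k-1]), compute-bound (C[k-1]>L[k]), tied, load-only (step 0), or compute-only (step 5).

step 4: A=load:t4 B=compute:t3 [load-bound]

step 0: L[0]=9 → dur=9, Σ=9 | A=load:t0 B=idle [load-only]
step 1: L[1]=7 C[0]=3 → dur=7, Σ=16 | A=compute:t0 B=load:t1 [load-bound]
step 2: L[2]=3 C[1]=7 → dur=7, Σ=23 | A=load:t2 B=compute:t1 [compute-bound]
step 3: L[3]=4 C[2]=8 → dur=8, Σ=31 | A=compute:t2 B=load:t3 [compute-bound]
step 4: L[4]=7 C[3]=2 → dur=7, Σ=38 | A=load:t4 B=compute:t3 [load-bound]
step 5: C[4]=7 → dur=7, Σ=45 | A=compute:t4 B=idle [compute-only]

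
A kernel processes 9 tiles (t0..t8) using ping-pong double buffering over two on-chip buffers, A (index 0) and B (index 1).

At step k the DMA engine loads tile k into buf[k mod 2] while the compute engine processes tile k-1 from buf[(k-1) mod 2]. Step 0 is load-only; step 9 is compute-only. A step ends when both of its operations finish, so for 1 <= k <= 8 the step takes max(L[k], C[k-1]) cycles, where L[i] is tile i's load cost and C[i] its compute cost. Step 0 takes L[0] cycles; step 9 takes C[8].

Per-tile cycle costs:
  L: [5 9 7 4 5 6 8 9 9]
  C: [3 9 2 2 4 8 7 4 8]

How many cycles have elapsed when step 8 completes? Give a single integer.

step 0: L[0]=5 → dur=5, Σ=5 | A=load:t0 B=idle [load-only]
step 1: L[1]=9 C[0]=3 → dur=9, Σ=14 | A=compute:t0 B=load:t1 [load-bound]
step 2: L[2]=7 C[1]=9 → dur=9, Σ=23 | A=load:t2 B=compute:t1 [compute-bound]
step 3: L[3]=4 C[2]=2 → dur=4, Σ=27 | A=compute:t2 B=load:t3 [load-bound]
step 4: L[4]=5 C[3]=2 → dur=5, Σ=32 | A=load:t4 B=compute:t3 [load-bound]
step 5: L[5]=6 C[4]=4 → dur=6, Σ=38 | A=compute:t4 B=load:t5 [load-bound]
step 6: L[6]=8 C[5]=8 → dur=8, Σ=46 | A=load:t6 B=compute:t5 [tied]
step 7: L[7]=9 C[6]=7 → dur=9, Σ=55 | A=compute:t6 B=load:t7 [load-bound]
step 8: L[8]=9 C[7]=4 → dur=9, Σ=64 | A=load:t8 B=compute:t7 [load-bound]
step 9: C[8]=8 → dur=8, Σ=72 | A=compute:t8 B=idle [compute-only]

end_cycle[8] = 64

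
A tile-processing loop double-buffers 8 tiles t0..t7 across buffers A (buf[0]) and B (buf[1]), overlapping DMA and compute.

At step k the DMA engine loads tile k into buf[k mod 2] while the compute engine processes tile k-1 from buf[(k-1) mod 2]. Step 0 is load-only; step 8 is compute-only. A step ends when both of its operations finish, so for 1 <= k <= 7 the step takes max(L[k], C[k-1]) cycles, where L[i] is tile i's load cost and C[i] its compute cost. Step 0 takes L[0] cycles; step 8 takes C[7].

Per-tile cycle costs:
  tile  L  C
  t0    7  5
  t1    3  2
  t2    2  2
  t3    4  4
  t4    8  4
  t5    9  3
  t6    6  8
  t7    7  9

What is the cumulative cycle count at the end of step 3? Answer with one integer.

end_cycle[3] = 18

k=0 load=t0/7c comp=- wait=7 total=7
k=1 load=t1/3c comp=t0/5c wait=5 total=12
k=2 load=t2/2c comp=t1/2c wait=2 total=14
k=3 load=t3/4c comp=t2/2c wait=4 total=18
k=4 load=t4/8c comp=t3/4c wait=8 total=26
k=5 load=t5/9c comp=t4/4c wait=9 total=35
k=6 load=t6/6c comp=t5/3c wait=6 total=41
k=7 load=t7/7c comp=t6/8c wait=8 total=49
k=8 load=- comp=t7/9c wait=9 total=58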